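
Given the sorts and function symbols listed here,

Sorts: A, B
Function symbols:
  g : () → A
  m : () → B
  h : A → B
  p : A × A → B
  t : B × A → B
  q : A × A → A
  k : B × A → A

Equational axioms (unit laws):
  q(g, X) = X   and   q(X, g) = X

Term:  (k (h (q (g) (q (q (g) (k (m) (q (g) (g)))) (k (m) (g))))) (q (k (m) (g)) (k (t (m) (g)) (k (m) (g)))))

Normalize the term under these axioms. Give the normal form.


normal form = (k (h (q (k (m) (g)) (k (m) (g)))) (q (k (m) (g)) (k (t (m) (g)) (k (m) (g)))))

1. (k (h (q (g) (q (q (g) (k (m) (q (g) (g)))) (k (m) (g))))) (q (k (m) (g)) (k (t (m) (g)) (k (m) (g)))))  →  (k (h (q (q (g) (k (m) (q (g) (g)))) (k (m) (g)))) (q (k (m) (g)) (k (t (m) (g)) (k (m) (g)))))
2. (k (h (q (q (g) (k (m) (q (g) (g)))) (k (m) (g)))) (q (k (m) (g)) (k (t (m) (g)) (k (m) (g)))))  →  (k (h (q (k (m) (q (g) (g))) (k (m) (g)))) (q (k (m) (g)) (k (t (m) (g)) (k (m) (g)))))
3. (k (h (q (k (m) (q (g) (g))) (k (m) (g)))) (q (k (m) (g)) (k (t (m) (g)) (k (m) (g)))))  →  (k (h (q (k (m) (g)) (k (m) (g)))) (q (k (m) (g)) (k (t (m) (g)) (k (m) (g)))))


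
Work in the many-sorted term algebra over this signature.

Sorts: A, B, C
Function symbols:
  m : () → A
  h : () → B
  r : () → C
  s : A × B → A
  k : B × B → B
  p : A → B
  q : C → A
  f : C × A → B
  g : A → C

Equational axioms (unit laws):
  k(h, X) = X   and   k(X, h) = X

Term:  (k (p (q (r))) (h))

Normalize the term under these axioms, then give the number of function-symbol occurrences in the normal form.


1. (k (p (q (r))) (h))  →  (p (q (r)))
normal form: (p (q (r)))

size = 3


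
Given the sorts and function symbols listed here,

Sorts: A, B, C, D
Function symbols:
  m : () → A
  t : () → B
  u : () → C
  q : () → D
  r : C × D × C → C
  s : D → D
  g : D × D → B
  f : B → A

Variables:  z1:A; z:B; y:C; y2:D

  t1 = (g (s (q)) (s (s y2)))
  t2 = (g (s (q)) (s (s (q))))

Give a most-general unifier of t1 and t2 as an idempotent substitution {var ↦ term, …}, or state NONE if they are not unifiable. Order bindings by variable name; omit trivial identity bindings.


{y2 ↦ (q)}


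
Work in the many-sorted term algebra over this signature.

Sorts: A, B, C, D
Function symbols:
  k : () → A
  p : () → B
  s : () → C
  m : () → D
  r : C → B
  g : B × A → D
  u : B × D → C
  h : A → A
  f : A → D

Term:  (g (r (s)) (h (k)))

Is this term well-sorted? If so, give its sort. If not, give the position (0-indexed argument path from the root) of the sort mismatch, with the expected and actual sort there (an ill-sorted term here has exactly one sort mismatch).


    (s) : C
  (r (s)) : B
    (k) : A
  (h (k)) : A
(g (r (s)) (h (k))) : D

well-sorted; sort = D


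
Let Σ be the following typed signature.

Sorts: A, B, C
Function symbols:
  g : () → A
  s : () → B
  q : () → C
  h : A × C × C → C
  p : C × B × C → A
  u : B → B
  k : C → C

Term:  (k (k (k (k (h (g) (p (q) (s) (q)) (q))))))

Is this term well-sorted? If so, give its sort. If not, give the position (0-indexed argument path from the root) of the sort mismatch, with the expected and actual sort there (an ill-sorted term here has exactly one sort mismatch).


          (g) : A
            (q) : C
            (s) : B
            (q) : C
          (p (q) (s) (q)) : A
          (q) : C
        (h (g) (p (q) (s) (q)) (q)) : ✗ arg 1 at [0, 0, 0, 0, 1] has sort A, expected C

ill-sorted at position [0, 0, 0, 0, 1]: expected C, got A


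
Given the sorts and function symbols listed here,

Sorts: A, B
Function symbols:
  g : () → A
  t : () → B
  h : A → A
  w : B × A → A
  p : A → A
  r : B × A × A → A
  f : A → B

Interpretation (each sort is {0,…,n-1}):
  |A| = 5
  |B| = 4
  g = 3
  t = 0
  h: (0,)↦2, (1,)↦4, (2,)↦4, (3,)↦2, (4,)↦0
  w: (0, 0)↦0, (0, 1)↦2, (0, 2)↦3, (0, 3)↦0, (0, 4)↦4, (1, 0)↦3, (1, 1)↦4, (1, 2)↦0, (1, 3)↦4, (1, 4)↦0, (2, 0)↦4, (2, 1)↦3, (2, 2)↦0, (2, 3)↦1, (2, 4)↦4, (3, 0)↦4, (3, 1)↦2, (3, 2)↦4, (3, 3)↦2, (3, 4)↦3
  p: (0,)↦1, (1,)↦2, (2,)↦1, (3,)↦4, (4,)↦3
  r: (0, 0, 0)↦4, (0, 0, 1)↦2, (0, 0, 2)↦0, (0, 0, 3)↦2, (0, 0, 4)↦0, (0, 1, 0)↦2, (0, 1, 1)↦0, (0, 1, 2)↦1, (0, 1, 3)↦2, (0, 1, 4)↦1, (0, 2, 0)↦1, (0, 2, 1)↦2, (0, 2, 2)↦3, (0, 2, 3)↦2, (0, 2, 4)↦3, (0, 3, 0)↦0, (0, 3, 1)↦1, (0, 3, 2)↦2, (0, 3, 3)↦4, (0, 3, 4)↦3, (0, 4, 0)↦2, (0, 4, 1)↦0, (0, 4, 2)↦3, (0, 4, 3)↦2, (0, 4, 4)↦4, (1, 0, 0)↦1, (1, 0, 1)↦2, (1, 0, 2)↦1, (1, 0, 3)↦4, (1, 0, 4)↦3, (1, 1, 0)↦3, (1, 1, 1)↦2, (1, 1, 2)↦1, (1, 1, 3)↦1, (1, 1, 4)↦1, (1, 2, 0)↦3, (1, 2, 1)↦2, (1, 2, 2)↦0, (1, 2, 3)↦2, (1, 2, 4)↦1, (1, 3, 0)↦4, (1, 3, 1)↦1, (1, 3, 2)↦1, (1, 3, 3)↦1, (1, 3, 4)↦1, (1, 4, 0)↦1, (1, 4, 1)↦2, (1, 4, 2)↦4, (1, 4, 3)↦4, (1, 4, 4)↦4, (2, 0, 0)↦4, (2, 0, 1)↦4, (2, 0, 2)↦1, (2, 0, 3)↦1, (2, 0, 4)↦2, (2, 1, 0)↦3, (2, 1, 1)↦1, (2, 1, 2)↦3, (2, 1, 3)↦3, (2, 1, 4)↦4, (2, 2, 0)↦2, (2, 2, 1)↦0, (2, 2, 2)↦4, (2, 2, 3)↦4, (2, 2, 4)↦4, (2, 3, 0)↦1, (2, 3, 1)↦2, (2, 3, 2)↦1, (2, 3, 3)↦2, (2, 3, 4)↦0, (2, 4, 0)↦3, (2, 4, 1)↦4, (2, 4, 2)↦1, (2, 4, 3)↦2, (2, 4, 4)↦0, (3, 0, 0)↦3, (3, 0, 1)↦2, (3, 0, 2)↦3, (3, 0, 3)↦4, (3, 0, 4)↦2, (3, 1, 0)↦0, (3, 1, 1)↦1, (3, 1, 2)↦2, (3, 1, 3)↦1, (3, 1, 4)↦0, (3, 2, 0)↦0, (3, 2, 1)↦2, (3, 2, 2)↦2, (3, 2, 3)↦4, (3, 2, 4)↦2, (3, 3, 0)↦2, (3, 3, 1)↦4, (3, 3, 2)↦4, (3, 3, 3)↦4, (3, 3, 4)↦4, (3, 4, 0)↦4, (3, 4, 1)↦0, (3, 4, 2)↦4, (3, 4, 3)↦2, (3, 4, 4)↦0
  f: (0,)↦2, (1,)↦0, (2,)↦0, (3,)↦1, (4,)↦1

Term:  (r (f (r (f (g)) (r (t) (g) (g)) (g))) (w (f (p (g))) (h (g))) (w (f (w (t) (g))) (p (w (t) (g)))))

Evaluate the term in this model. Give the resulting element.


  g = 3
  (f (g)) = f(3,) = 1
  t = 0
  g = 3
  g = 3
  (r (t) (g) (g)) = r(0, 3, 3) = 4
  g = 3
  (r (f (g)) (r (t) (g) (g)) (g)) = r(1, 4, 3) = 4
  (f (r (f (g)) (r (t) (g) (g)) (g))) = f(4,) = 1
  g = 3
  (p (g)) = p(3,) = 4
  (f (p (g))) = f(4,) = 1
  g = 3
  (h (g)) = h(3,) = 2
  (w (f (p (g))) (h (g))) = w(1, 2) = 0
  t = 0
  g = 3
  (w (t) (g)) = w(0, 3) = 0
  (f (w (t) (g))) = f(0,) = 2
  t = 0
  g = 3
  (w (t) (g)) = w(0, 3) = 0
  (p (w (t) (g))) = p(0,) = 1
  (w (f (w (t) (g))) (p (w (t) (g)))) = w(2, 1) = 3
  (r (f (r (f (g)) (r (t) (g) (g)) (g))) (w (f (p (g))) (h (g))) (w (f (w (t) (g))) (p (w (t) (g))))) = r(1, 0, 3) = 4

value = 4


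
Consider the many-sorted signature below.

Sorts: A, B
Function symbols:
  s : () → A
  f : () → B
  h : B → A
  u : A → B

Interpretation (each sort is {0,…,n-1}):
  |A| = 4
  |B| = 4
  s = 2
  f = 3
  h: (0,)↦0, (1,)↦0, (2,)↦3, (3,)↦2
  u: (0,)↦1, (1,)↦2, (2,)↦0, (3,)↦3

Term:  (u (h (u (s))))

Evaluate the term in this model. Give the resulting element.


  s = 2
  (u (s)) = u(2,) = 0
  (h (u (s))) = h(0,) = 0
  (u (h (u (s)))) = u(0,) = 1

value = 1


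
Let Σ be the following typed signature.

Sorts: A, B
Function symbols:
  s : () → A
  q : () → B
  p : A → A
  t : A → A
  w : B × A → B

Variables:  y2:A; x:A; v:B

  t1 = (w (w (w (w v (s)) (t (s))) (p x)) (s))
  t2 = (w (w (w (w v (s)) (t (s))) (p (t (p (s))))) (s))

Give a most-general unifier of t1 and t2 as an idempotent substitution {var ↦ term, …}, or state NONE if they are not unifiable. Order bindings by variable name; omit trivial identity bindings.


{x ↦ (t (p (s)))}


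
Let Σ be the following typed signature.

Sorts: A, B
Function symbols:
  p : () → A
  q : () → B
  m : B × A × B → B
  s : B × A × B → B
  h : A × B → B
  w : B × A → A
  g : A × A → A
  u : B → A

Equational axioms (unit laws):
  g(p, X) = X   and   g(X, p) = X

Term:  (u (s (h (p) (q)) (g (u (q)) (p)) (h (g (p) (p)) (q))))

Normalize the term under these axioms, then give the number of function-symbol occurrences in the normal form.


size = 10

1. (u (s (h (p) (q)) (g (u (q)) (p)) (h (g (p) (p)) (q))))  →  (u (s (h (p) (q)) (u (q)) (h (g (p) (p)) (q))))
2. (u (s (h (p) (q)) (u (q)) (h (g (p) (p)) (q))))  →  (u (s (h (p) (q)) (u (q)) (h (p) (q))))
normal form: (u (s (h (p) (q)) (u (q)) (h (p) (q))))


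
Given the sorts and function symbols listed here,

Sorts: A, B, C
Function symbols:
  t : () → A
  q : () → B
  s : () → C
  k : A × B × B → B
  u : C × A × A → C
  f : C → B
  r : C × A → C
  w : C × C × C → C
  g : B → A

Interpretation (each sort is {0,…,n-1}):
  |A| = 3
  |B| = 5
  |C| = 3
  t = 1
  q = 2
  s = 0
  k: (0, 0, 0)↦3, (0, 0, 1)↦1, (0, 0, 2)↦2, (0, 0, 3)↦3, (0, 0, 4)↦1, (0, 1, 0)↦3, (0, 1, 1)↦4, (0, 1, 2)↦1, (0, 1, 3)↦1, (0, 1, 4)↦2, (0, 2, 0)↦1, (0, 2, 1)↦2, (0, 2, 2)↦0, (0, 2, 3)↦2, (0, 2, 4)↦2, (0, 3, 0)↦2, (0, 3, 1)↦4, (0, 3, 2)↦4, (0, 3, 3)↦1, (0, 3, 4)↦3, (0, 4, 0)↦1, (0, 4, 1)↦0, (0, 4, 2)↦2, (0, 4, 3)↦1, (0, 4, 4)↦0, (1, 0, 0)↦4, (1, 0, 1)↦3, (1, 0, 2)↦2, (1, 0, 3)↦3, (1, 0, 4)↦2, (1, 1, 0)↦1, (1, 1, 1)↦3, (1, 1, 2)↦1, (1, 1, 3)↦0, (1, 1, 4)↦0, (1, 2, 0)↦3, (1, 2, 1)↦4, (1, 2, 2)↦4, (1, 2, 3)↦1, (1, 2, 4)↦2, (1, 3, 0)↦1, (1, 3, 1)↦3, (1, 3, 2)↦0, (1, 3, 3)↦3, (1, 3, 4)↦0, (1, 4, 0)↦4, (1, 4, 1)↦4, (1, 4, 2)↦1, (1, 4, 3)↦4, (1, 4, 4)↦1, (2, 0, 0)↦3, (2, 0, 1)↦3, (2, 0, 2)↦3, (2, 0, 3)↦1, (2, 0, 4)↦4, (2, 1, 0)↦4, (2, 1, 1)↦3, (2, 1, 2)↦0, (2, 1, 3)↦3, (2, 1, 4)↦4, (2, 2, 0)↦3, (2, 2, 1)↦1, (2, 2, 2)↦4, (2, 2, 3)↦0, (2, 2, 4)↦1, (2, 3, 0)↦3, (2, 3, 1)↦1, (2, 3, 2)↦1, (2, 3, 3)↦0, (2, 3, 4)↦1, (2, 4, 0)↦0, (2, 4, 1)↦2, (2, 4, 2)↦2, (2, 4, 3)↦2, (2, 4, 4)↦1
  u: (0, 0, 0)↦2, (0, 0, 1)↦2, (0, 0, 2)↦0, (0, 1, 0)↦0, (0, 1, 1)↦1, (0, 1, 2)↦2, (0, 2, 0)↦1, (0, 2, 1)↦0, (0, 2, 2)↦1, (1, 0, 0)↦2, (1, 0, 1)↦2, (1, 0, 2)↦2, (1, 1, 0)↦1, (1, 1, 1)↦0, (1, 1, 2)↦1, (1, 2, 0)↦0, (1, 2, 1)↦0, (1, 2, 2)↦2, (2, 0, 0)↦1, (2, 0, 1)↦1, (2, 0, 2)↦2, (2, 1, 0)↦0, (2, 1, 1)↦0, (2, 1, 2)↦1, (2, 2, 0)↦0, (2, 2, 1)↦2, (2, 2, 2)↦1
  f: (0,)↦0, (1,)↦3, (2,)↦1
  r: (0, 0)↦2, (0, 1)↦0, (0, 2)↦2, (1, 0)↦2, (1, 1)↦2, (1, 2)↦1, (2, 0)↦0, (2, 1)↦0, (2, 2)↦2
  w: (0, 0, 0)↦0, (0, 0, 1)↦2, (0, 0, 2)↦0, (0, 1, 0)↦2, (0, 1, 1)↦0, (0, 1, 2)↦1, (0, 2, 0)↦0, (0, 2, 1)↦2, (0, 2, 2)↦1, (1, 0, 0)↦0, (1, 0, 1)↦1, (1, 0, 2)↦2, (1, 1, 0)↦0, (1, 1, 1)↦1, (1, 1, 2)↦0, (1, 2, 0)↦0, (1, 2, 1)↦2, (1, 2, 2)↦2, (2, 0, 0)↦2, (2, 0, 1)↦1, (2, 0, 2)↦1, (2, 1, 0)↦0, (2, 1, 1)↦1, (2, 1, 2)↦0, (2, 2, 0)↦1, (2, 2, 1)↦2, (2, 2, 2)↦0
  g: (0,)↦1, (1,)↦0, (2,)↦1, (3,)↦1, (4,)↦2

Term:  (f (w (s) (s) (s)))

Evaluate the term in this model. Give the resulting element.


value = 0

  s = 0
  s = 0
  s = 0
  (w (s) (s) (s)) = w(0, 0, 0) = 0
  (f (w (s) (s) (s))) = f(0,) = 0


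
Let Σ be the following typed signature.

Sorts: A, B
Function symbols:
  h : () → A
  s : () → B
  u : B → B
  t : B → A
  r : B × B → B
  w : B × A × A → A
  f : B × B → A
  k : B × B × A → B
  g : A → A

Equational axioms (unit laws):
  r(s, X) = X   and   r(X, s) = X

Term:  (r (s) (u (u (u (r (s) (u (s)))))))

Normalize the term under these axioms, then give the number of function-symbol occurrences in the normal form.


1. (r (s) (u (u (u (r (s) (u (s)))))))  →  (u (u (u (r (s) (u (s))))))
2. (u (u (u (r (s) (u (s))))))  →  (u (u (u (u (s)))))
normal form: (u (u (u (u (s)))))

size = 5


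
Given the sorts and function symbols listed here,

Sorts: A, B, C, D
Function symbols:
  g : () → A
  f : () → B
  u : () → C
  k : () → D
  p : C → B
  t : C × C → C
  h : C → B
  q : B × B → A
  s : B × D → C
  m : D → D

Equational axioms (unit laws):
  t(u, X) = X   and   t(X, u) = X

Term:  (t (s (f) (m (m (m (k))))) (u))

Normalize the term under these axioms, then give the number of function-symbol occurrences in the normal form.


size = 6

1. (t (s (f) (m (m (m (k))))) (u))  →  (s (f) (m (m (m (k)))))
normal form: (s (f) (m (m (m (k)))))


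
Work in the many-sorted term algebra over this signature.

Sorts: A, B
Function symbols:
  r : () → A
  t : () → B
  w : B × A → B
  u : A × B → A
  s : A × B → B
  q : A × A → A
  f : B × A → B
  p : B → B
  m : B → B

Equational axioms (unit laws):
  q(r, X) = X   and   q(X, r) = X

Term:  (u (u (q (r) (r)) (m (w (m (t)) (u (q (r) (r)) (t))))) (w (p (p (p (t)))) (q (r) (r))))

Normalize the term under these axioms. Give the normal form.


normal form = (u (u (r) (m (w (m (t)) (u (r) (t))))) (w (p (p (p (t)))) (r)))

1. (u (u (q (r) (r)) (m (w (m (t)) (u (q (r) (r)) (t))))) (w (p (p (p (t)))) (q (r) (r))))  →  (u (u (r) (m (w (m (t)) (u (q (r) (r)) (t))))) (w (p (p (p (t)))) (q (r) (r))))
2. (u (u (r) (m (w (m (t)) (u (q (r) (r)) (t))))) (w (p (p (p (t)))) (q (r) (r))))  →  (u (u (r) (m (w (m (t)) (u (r) (t))))) (w (p (p (p (t)))) (q (r) (r))))
3. (u (u (r) (m (w (m (t)) (u (r) (t))))) (w (p (p (p (t)))) (q (r) (r))))  →  (u (u (r) (m (w (m (t)) (u (r) (t))))) (w (p (p (p (t)))) (r)))


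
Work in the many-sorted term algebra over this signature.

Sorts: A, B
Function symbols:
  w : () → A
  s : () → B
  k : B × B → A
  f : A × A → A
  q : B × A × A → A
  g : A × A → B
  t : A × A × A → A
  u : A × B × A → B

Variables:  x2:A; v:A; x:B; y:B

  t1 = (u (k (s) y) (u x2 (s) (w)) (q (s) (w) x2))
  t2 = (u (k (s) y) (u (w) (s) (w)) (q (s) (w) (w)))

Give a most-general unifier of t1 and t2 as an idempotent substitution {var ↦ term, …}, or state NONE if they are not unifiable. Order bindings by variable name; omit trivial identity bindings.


{x2 ↦ (w)}


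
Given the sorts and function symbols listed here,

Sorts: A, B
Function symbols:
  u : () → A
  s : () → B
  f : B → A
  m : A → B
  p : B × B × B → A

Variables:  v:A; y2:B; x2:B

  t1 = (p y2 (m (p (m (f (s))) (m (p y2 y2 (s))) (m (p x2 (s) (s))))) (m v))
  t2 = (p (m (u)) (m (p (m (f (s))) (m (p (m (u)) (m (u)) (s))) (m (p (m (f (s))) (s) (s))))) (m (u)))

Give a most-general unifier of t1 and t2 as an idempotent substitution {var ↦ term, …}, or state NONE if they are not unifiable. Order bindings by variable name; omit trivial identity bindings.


{v ↦ (u), x2 ↦ (m (f (s))), y2 ↦ (m (u))}


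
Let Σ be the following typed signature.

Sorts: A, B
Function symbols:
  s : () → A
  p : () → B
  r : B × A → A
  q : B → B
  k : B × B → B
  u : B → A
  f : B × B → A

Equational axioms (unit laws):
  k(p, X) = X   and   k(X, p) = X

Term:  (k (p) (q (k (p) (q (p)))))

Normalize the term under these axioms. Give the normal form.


normal form = (q (q (p)))

1. (k (p) (q (k (p) (q (p)))))  →  (q (k (p) (q (p))))
2. (q (k (p) (q (p))))  →  (q (q (p)))


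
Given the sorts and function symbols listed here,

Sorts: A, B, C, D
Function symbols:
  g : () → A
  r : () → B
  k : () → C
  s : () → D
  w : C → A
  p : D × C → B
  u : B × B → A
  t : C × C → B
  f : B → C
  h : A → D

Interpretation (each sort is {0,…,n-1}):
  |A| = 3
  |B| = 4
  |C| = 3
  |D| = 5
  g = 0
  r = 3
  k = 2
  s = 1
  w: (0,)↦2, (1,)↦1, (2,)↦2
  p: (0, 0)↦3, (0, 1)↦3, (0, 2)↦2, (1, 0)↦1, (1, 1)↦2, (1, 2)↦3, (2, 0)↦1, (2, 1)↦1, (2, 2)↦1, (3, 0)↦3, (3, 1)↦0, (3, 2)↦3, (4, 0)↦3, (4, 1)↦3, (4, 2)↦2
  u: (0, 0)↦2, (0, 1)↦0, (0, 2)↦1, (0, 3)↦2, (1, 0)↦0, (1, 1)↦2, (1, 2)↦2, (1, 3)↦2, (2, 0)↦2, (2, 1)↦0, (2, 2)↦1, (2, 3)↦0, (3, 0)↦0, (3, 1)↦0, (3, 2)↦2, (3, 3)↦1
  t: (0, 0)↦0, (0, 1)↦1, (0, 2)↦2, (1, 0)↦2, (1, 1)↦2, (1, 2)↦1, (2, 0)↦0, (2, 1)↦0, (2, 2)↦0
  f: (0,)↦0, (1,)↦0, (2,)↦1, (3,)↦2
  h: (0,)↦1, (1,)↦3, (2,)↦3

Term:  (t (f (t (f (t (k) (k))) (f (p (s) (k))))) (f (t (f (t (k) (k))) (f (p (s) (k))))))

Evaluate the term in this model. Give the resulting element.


value = 2

  k = 2
  k = 2
  (t (k) (k)) = t(2, 2) = 0
  (f (t (k) (k))) = f(0,) = 0
  s = 1
  k = 2
  (p (s) (k)) = p(1, 2) = 3
  (f (p (s) (k))) = f(3,) = 2
  (t (f (t (k) (k))) (f (p (s) (k)))) = t(0, 2) = 2
  (f (t (f (t (k) (k))) (f (p (s) (k))))) = f(2,) = 1
  k = 2
  k = 2
  (t (k) (k)) = t(2, 2) = 0
  (f (t (k) (k))) = f(0,) = 0
  s = 1
  k = 2
  (p (s) (k)) = p(1, 2) = 3
  (f (p (s) (k))) = f(3,) = 2
  (t (f (t (k) (k))) (f (p (s) (k)))) = t(0, 2) = 2
  (f (t (f (t (k) (k))) (f (p (s) (k))))) = f(2,) = 1
  (t (f (t (f (t (k) (k))) (f (p (s) (k))))) (f (t (f (t (k) (k))) (f (p (s) (k)))))) = t(1, 1) = 2


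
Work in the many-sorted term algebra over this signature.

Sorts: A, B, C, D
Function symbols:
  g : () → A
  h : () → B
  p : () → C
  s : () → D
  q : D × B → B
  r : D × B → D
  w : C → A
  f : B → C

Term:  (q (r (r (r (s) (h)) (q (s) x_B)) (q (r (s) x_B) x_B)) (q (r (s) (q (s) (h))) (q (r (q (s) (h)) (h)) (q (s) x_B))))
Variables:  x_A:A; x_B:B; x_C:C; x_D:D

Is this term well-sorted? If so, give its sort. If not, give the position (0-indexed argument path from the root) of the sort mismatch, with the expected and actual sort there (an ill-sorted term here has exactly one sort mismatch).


ill-sorted at position [1, 1, 0, 0]: expected D, got B

        (s) : D
        (h) : B
      (r (s) (h)) : D
        (s) : D
        x_B : B
      (q (s) x_B) : B
    (r (r (s) (h)) (q (s) x_B)) : D
        (s) : D
        x_B : B
      (r (s) x_B) : D
      x_B : B
    (q (r (s) x_B) x_B) : B
  (r (r (r (s) (h)) (q (s) x_B)) (q (r (s) x_B) x_B)) : D
      (s) : D
        (s) : D
        (h) : B
      (q (s) (h)) : B
    (r (s) (q (s) (h))) : D
          (s) : D
          (h) : B
        (q (s) (h)) : B
        (h) : B
      (r (q (s) (h)) (h)) : ✗ arg 0 at [1, 1, 0, 0] has sort B, expected D
        (s) : D
        x_B : B
      (q (s) x_B) : B


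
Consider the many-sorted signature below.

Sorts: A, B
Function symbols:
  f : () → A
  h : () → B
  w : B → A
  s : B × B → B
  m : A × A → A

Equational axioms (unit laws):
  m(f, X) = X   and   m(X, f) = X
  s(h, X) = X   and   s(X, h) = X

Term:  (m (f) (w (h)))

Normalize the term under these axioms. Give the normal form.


1. (m (f) (w (h)))  →  (w (h))

normal form = (w (h))


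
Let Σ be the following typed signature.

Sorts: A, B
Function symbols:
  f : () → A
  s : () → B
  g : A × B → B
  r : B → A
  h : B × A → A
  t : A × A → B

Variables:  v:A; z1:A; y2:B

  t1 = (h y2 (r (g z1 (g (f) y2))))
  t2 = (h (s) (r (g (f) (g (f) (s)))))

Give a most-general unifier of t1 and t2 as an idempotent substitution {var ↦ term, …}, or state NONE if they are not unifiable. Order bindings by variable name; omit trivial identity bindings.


{y2 ↦ (s), z1 ↦ (f)}


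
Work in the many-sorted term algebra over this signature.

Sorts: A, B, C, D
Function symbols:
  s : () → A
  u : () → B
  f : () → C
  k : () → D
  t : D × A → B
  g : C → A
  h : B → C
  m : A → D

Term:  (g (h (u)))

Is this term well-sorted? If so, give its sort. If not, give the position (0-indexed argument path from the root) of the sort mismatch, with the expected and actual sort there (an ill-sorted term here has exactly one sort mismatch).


    (u) : B
  (h (u)) : C
(g (h (u))) : A

well-sorted; sort = A


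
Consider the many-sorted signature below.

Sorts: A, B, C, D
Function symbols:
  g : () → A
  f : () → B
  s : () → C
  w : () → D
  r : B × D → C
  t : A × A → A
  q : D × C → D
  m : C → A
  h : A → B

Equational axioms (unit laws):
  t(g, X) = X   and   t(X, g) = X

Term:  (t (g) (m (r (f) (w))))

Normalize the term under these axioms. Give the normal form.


normal form = (m (r (f) (w)))

1. (t (g) (m (r (f) (w))))  →  (m (r (f) (w)))


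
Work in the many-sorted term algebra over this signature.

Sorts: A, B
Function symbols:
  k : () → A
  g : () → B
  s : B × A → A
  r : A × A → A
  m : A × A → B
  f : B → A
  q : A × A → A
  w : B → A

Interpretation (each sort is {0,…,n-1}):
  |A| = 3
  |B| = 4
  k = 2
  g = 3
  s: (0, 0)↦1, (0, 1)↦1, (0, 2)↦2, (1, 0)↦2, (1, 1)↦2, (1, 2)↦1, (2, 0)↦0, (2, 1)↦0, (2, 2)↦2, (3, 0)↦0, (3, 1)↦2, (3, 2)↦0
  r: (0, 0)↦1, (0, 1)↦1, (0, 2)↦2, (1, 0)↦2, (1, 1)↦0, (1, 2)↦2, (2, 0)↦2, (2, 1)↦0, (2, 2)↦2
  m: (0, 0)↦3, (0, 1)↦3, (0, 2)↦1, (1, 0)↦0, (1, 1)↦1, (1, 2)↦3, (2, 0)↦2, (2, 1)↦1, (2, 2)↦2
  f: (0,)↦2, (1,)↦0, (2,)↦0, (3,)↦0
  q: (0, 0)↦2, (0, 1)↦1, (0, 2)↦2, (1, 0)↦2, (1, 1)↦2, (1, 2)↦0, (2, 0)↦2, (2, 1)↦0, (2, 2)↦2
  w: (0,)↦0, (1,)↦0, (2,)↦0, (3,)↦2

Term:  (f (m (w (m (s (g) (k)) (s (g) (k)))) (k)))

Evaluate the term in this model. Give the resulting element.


value = 0

  g = 3
  k = 2
  (s (g) (k)) = s(3, 2) = 0
  g = 3
  k = 2
  (s (g) (k)) = s(3, 2) = 0
  (m (s (g) (k)) (s (g) (k))) = m(0, 0) = 3
  (w (m (s (g) (k)) (s (g) (k)))) = w(3,) = 2
  k = 2
  (m (w (m (s (g) (k)) (s (g) (k)))) (k)) = m(2, 2) = 2
  (f (m (w (m (s (g) (k)) (s (g) (k)))) (k))) = f(2,) = 0


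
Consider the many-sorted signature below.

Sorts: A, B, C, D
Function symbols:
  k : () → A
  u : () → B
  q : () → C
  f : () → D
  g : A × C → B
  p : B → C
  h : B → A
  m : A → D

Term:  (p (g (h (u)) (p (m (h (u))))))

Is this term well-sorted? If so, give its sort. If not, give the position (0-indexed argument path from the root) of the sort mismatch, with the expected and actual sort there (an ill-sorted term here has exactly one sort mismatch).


      (u) : B
    (h (u)) : A
          (u) : B
        (h (u)) : A
      (m (h (u))) : D
    (p (m (h (u)))) : ✗ arg 0 at [0, 1, 0] has sort D, expected B

ill-sorted at position [0, 1, 0]: expected B, got D


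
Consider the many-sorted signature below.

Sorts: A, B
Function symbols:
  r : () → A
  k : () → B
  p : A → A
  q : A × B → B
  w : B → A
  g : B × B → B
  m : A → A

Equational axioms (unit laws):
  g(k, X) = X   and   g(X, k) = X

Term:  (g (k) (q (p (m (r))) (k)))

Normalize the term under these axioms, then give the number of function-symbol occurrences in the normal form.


1. (g (k) (q (p (m (r))) (k)))  →  (q (p (m (r))) (k))
normal form: (q (p (m (r))) (k))

size = 5


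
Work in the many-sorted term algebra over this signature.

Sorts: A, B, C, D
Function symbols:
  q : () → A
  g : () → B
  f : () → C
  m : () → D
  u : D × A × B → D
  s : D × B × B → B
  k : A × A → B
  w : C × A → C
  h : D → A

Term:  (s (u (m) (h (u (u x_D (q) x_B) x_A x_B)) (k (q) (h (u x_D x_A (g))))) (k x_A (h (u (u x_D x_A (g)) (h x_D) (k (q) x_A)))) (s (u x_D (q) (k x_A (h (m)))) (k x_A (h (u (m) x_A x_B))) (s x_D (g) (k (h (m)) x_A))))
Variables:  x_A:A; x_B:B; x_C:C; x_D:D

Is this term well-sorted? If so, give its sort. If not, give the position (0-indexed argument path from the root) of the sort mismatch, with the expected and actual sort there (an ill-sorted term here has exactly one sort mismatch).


well-sorted; sort = B

    (m) : D
          x_D : D
          (q) : A
          x_B : B
        (u x_D (q) x_B) : D
        x_A : A
        x_B : B
      (u (u x_D (q) x_B) x_A x_B) : D
    (h (u (u x_D (q) x_B) x_A x_B)) : A
      (q) : A
          x_D : D
          x_A : A
          (g) : B
        (u x_D x_A (g)) : D
      (h (u x_D x_A (g))) : A
    (k (q) (h (u x_D x_A (g)))) : B
  (u (m) (h (u (u x_D (q) x_B) x_A x_B)) (k (q) (h (u x_D x_A (g))))) : D
    x_A : A
          x_D : D
          x_A : A
          (g) : B
        (u x_D x_A (g)) : D
          x_D : D
        (h x_D) : A
          (q) : A
          x_A : A
        (k (q) x_A) : B
      (u (u x_D x_A (g)) (h x_D) (k (q) x_A)) : D
    (h (u (u x_D x_A (g)) (h x_D) (k (q) x_A))) : A
  (k x_A (h (u (u x_D x_A (g)) (h x_D) (k (q) x_A)))) : B
      x_D : D
      (q) : A
        x_A : A
          (m) : D
        (h (m)) : A
      (k x_A (h (m))) : B
    (u x_D (q) (k x_A (h (m)))) : D
      x_A : A
          (m) : D
          x_A : A
          x_B : B
        (u (m) x_A x_B) : D
      (h (u (m) x_A x_B)) : A
    (k x_A (h (u (m) x_A x_B))) : B
      x_D : D
      (g) : B
          (m) : D
        (h (m)) : A
        x_A : A
      (k (h (m)) x_A) : B
    (s x_D (g) (k (h (m)) x_A)) : B
  (s (u x_D (q) (k x_A (h (m)))) (k x_A (h (u (m) x_A x_B))) (s x_D (g) (k (h (m)) x_A))) : B
(s (u (m) (h (u (u x_D (q) x_B) x_A x_B)) (k (q) (h (u x_D x_A (g))))) (k x_A (h (u (u x_D x_A (g)) (h x_D) (k (q) x_A)))) (s (u x_D (q) (k x_A (h (m)))) (k x_A (h (u (m) x_A x_B))) (s x_D (g) (k (h (m)) x_A)))) : B


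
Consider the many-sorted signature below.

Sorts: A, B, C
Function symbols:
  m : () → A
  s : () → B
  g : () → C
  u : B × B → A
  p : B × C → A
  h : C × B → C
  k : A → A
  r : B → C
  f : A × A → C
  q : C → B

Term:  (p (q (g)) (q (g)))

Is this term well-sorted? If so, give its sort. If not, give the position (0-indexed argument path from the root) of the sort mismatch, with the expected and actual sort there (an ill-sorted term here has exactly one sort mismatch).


ill-sorted at position [1]: expected C, got B

    (g) : C
  (q (g)) : B
    (g) : C
  (q (g)) : B
(p (q (g)) (q (g))) : ✗ arg 1 at [1] has sort B, expected C


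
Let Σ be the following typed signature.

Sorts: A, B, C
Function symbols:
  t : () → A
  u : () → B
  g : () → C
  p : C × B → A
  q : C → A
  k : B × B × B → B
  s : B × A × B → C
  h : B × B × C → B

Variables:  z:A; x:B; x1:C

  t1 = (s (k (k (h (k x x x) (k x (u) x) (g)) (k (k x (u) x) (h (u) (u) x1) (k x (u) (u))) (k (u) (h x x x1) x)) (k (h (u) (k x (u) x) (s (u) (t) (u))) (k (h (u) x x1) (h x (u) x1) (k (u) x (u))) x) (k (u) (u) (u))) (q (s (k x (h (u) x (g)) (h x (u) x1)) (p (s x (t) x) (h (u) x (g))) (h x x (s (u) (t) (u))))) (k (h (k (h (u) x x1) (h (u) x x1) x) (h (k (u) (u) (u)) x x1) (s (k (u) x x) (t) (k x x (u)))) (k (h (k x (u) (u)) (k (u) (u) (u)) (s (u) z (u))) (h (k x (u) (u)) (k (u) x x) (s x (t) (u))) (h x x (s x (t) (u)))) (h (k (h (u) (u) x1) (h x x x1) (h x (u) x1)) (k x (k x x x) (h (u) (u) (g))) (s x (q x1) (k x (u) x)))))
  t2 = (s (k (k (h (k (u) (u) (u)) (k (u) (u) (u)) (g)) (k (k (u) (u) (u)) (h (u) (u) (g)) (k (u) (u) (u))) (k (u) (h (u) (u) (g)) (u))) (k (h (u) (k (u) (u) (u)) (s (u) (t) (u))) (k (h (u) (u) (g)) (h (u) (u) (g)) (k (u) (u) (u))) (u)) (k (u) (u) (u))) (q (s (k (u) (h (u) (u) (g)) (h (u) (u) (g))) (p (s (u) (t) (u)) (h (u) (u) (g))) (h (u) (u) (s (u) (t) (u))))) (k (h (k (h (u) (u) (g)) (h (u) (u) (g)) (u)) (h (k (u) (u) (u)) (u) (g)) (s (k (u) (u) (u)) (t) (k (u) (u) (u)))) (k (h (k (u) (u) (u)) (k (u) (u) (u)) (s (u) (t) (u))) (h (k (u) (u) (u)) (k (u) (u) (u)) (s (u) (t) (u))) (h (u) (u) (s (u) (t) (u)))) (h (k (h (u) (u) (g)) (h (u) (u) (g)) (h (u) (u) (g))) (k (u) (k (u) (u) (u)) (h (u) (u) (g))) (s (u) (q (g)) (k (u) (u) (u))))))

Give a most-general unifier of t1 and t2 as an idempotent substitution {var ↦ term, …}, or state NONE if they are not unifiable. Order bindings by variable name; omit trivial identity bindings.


{x ↦ (u), x1 ↦ (g), z ↦ (t)}


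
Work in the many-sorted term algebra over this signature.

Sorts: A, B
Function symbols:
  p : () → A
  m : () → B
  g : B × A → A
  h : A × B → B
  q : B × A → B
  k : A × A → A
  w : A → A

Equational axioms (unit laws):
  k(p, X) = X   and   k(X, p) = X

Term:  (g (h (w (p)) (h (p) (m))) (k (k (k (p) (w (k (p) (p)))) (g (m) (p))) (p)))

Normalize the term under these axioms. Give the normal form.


1. (g (h (w (p)) (h (p) (m))) (k (k (k (p) (w (k (p) (p)))) (g (m) (p))) (p)))  →  (g (h (w (p)) (h (p) (m))) (k (k (p) (w (k (p) (p)))) (g (m) (p))))
2. (g (h (w (p)) (h (p) (m))) (k (k (p) (w (k (p) (p)))) (g (m) (p))))  →  (g (h (w (p)) (h (p) (m))) (k (w (k (p) (p))) (g (m) (p))))
3. (g (h (w (p)) (h (p) (m))) (k (w (k (p) (p))) (g (m) (p))))  →  (g (h (w (p)) (h (p) (m))) (k (w (p)) (g (m) (p))))

normal form = (g (h (w (p)) (h (p) (m))) (k (w (p)) (g (m) (p))))


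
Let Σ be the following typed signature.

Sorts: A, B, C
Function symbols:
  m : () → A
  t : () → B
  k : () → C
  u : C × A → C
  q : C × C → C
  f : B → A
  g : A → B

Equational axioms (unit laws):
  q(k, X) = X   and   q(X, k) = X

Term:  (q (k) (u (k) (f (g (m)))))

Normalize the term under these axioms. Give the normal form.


1. (q (k) (u (k) (f (g (m)))))  →  (u (k) (f (g (m))))

normal form = (u (k) (f (g (m))))


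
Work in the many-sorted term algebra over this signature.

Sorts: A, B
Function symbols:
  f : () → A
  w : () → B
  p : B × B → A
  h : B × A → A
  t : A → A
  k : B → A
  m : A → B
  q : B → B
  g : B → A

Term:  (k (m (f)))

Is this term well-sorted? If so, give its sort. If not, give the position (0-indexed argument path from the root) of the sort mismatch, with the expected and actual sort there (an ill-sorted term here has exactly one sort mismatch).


    (f) : A
  (m (f)) : B
(k (m (f))) : A

well-sorted; sort = A


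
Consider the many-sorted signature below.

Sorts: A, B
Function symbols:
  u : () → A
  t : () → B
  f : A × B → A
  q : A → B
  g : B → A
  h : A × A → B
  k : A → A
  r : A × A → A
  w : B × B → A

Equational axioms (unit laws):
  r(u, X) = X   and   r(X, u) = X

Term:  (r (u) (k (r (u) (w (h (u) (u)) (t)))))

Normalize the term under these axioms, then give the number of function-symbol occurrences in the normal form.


size = 6

1. (r (u) (k (r (u) (w (h (u) (u)) (t)))))  →  (k (r (u) (w (h (u) (u)) (t))))
2. (k (r (u) (w (h (u) (u)) (t))))  →  (k (w (h (u) (u)) (t)))
normal form: (k (w (h (u) (u)) (t)))


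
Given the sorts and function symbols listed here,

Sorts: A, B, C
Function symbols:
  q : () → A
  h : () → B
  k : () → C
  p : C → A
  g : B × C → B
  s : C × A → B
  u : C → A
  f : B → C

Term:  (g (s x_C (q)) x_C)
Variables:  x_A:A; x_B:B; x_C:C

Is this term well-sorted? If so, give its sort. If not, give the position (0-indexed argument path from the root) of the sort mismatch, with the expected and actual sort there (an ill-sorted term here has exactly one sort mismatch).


    x_C : C
    (q) : A
  (s x_C (q)) : B
  x_C : C
(g (s x_C (q)) x_C) : B

well-sorted; sort = B


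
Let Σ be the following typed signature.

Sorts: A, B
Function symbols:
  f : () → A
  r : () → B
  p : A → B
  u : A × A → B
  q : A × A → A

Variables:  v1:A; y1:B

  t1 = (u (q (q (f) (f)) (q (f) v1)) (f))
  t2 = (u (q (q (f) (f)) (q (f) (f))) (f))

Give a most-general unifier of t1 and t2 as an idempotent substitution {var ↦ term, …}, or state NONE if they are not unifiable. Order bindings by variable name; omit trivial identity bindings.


{v1 ↦ (f)}


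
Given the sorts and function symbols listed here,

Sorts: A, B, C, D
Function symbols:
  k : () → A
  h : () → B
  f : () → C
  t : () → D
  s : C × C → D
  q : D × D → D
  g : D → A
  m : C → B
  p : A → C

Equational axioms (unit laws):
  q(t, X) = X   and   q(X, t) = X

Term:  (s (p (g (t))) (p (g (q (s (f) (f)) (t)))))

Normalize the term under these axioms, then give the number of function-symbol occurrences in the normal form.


1. (s (p (g (t))) (p (g (q (s (f) (f)) (t)))))  →  (s (p (g (t))) (p (g (s (f) (f)))))
normal form: (s (p (g (t))) (p (g (s (f) (f)))))

size = 9


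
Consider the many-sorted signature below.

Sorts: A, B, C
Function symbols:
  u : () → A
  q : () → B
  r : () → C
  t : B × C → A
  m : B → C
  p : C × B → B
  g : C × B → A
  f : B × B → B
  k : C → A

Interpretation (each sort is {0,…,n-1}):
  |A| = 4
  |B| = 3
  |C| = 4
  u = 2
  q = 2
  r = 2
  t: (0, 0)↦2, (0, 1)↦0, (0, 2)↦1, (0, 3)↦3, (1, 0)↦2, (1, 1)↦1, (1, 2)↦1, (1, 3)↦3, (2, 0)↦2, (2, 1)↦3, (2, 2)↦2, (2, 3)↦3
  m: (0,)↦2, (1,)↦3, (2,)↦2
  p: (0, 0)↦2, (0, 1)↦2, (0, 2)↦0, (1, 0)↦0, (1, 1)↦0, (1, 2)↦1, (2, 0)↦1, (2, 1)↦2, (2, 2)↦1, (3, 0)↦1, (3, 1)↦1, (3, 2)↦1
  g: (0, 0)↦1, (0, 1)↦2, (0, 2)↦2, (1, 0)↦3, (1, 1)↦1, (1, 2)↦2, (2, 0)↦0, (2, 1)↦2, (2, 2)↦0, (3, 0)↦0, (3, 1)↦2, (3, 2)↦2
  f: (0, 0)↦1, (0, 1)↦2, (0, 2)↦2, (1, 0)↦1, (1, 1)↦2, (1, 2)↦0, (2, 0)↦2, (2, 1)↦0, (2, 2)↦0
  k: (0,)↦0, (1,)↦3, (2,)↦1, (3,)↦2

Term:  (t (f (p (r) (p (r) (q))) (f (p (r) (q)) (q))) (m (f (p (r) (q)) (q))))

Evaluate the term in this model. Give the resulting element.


  r = 2
  r = 2
  q = 2
  (p (r) (q)) = p(2, 2) = 1
  (p (r) (p (r) (q))) = p(2, 1) = 2
  r = 2
  q = 2
  (p (r) (q)) = p(2, 2) = 1
  q = 2
  (f (p (r) (q)) (q)) = f(1, 2) = 0
  (f (p (r) (p (r) (q))) (f (p (r) (q)) (q))) = f(2, 0) = 2
  r = 2
  q = 2
  (p (r) (q)) = p(2, 2) = 1
  q = 2
  (f (p (r) (q)) (q)) = f(1, 2) = 0
  (m (f (p (r) (q)) (q))) = m(0,) = 2
  (t (f (p (r) (p (r) (q))) (f (p (r) (q)) (q))) (m (f (p (r) (q)) (q)))) = t(2, 2) = 2

value = 2


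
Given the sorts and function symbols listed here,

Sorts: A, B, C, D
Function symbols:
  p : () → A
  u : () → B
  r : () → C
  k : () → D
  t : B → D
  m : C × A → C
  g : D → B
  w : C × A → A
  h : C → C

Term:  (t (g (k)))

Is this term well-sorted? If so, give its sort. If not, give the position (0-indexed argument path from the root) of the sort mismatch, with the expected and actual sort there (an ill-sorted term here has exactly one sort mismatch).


    (k) : D
  (g (k)) : B
(t (g (k))) : D

well-sorted; sort = D


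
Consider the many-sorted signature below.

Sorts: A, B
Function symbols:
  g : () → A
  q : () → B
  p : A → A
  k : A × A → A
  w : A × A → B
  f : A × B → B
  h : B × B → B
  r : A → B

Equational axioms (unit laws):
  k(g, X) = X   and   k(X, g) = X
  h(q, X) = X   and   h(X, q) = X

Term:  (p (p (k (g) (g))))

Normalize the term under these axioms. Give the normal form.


1. (p (p (k (g) (g))))  →  (p (p (g)))

normal form = (p (p (g)))


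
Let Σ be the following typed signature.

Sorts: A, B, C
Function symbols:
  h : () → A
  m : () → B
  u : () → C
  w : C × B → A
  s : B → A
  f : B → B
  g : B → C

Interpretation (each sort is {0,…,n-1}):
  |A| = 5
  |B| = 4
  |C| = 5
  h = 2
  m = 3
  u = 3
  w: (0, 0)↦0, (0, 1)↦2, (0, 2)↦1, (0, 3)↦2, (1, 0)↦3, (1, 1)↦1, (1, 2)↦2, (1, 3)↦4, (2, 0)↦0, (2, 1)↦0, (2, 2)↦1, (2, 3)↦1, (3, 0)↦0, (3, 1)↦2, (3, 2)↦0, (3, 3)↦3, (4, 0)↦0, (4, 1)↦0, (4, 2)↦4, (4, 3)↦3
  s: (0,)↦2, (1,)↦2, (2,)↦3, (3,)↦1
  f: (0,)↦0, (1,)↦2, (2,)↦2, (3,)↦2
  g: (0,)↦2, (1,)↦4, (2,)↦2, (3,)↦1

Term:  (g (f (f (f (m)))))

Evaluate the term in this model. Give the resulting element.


  m = 3
  (f (m)) = f(3,) = 2
  (f (f (m))) = f(2,) = 2
  (f (f (f (m)))) = f(2,) = 2
  (g (f (f (f (m))))) = g(2,) = 2

value = 2


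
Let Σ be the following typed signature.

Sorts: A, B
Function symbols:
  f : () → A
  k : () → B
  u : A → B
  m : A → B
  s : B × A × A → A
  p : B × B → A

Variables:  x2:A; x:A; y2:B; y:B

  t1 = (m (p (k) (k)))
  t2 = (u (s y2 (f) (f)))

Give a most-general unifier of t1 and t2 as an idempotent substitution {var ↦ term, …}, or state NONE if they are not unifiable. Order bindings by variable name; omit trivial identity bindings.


NONE (not unifiable)

head clash or occurs-check failure — not unifiable


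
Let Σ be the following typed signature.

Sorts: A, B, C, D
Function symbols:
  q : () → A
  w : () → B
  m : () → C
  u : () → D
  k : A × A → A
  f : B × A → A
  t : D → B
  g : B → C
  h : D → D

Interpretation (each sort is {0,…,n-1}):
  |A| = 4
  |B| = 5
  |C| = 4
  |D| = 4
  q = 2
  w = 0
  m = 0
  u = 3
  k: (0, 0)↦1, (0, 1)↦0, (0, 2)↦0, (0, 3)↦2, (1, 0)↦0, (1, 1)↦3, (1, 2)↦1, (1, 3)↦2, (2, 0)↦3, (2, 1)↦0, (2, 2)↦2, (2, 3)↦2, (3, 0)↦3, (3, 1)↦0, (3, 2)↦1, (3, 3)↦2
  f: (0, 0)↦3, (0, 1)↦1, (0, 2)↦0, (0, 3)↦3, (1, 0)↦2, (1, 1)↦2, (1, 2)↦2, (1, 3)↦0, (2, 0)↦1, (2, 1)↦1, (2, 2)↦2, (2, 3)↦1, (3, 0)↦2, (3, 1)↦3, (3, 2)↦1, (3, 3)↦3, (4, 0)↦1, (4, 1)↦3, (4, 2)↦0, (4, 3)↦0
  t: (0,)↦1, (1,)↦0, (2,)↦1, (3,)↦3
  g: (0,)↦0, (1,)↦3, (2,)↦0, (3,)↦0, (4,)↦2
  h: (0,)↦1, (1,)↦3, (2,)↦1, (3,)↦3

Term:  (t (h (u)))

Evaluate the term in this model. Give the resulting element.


value = 3

  u = 3
  (h (u)) = h(3,) = 3
  (t (h (u))) = t(3,) = 3


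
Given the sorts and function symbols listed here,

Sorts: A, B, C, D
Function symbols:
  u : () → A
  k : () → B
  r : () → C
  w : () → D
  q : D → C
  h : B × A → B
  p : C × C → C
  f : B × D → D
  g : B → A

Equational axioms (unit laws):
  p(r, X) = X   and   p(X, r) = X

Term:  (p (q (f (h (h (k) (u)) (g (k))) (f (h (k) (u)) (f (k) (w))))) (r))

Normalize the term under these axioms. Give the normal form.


1. (p (q (f (h (h (k) (u)) (g (k))) (f (h (k) (u)) (f (k) (w))))) (r))  →  (q (f (h (h (k) (u)) (g (k))) (f (h (k) (u)) (f (k) (w)))))

normal form = (q (f (h (h (k) (u)) (g (k))) (f (h (k) (u)) (f (k) (w)))))


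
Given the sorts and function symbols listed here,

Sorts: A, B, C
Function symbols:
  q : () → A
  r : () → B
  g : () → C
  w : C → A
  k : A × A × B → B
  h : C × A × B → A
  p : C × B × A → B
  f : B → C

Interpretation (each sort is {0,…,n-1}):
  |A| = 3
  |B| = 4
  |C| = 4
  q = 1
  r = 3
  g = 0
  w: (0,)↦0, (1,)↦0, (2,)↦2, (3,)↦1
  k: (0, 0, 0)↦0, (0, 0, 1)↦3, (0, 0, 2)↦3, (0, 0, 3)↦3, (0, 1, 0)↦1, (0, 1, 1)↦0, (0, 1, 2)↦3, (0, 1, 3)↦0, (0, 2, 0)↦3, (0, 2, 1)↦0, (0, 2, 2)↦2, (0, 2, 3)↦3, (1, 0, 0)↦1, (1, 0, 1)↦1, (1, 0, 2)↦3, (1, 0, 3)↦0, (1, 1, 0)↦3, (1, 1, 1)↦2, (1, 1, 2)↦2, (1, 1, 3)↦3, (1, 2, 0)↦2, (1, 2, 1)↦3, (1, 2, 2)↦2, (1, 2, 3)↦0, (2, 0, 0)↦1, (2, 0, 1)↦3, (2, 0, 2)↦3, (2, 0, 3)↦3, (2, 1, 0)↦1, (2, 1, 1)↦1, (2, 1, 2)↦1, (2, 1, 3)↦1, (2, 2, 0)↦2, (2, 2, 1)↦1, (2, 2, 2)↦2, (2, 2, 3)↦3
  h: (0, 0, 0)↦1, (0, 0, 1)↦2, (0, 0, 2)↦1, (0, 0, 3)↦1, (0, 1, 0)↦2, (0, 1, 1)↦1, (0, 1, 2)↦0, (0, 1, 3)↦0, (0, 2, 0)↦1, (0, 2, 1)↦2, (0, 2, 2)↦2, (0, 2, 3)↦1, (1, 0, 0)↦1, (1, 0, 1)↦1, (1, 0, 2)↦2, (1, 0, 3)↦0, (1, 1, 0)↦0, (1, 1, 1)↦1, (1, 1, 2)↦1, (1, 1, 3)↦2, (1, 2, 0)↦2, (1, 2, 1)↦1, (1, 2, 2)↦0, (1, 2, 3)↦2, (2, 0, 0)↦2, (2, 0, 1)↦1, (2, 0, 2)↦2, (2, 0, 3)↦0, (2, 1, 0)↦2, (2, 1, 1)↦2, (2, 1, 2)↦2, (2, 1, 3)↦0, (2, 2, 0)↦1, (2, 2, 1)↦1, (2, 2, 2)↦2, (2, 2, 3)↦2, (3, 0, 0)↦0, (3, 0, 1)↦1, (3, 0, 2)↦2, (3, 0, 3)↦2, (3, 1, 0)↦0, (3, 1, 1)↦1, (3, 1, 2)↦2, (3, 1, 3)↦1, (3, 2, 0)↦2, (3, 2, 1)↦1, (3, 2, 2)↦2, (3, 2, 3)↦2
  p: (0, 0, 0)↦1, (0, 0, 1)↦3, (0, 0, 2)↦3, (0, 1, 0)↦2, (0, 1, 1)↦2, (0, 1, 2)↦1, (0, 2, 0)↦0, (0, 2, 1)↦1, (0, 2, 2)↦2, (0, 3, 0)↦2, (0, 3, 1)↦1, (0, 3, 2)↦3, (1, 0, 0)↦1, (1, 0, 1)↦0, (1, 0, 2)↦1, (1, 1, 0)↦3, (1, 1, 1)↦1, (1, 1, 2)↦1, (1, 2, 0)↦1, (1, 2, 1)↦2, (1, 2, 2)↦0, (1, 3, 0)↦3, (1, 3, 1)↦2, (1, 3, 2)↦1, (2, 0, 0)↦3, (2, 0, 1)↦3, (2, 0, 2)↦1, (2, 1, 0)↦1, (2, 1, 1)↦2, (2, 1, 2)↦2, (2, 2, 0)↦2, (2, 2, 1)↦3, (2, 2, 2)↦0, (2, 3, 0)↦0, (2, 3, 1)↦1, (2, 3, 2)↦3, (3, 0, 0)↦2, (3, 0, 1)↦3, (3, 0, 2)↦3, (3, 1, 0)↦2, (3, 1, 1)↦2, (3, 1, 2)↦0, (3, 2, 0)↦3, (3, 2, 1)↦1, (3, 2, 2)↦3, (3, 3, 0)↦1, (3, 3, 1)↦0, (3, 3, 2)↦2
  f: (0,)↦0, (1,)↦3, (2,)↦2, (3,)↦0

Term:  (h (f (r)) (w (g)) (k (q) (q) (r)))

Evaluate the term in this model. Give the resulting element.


value = 1

  r = 3
  (f (r)) = f(3,) = 0
  g = 0
  (w (g)) = w(0,) = 0
  q = 1
  q = 1
  r = 3
  (k (q) (q) (r)) = k(1, 1, 3) = 3
  (h (f (r)) (w (g)) (k (q) (q) (r))) = h(0, 0, 3) = 1


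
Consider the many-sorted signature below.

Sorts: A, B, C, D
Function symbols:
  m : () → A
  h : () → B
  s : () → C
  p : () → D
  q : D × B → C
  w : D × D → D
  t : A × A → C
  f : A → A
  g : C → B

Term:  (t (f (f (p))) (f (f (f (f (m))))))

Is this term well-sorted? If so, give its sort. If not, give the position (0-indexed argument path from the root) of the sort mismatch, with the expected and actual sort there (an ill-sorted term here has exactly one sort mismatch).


      (p) : D
    (f (p)) : ✗ arg 0 at [0, 0, 0] has sort D, expected A
          (m) : A
        (f (m)) : A
      (f (f (m))) : A
    (f (f (f (m)))) : A
  (f (f (f (f (m))))) : A

ill-sorted at position [0, 0, 0]: expected A, got D
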